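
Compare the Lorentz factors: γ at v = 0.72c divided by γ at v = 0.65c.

γ₁ = 1/√(1 - 0.72²) = 1.441
γ₂ = 1/√(1 - 0.65²) = 1.316
γ₁/γ₂ = 1.441/1.316 = 1.095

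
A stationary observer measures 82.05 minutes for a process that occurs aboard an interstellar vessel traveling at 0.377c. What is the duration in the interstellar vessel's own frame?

Dilated time Δt = 82.05 minutes
γ = 1/√(1 - 0.377²) = 1.07966
Δt₀ = Δt/γ = 82.05/1.07966 = 76.00 minutes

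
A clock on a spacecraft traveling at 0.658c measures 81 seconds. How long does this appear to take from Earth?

Proper time Δt₀ = 81 seconds
γ = 1/√(1 - 0.658²) = 1.328
Δt = γΔt₀ = 1.328 × 81 = 107.6 seconds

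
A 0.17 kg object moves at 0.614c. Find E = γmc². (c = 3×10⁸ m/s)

γ = 1/√(1 - 0.614²) = 1.2669
mc² = 0.17 × (3×10⁸)² = 1.530×10¹⁶ J
E = γmc² = 1.2669 × 1.530×10¹⁶ = 1.938×10¹⁶ J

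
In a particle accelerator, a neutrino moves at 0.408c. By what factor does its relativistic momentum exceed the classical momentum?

p_rel = γmv, p_class = mv
Ratio = γ = 1/√(1 - 0.408²)
= 1/√(0.833536) = 1.095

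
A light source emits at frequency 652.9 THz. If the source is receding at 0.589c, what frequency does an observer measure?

β = v/c = 0.589
(1-β)/(1+β) = 0.411/1.589 = 0.2587
Doppler factor = √(0.2587) = 0.5086
f_obs = 652.9 × 0.5086 = 332.1 THz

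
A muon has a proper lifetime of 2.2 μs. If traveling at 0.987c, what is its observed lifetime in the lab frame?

Proper lifetime τ₀ = 2.2 μs
γ = 1/√(1 - 0.987²) = 6.222
τ = γτ₀ = 6.222 × 2.2 μs = 13.69 μs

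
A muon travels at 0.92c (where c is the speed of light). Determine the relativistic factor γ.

v/c = 0.92, so (v/c)² = 0.8464
1 - (v/c)² = 0.1536
γ = 1/√(0.1536) = 2.552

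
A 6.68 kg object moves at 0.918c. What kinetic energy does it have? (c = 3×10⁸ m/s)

γ = 1/√(1 - 0.918²) = 2.5216
γ - 1 = 1.5216
KE = (γ-1)mc² = 1.5216 × 6.68 × (3×10⁸)² = 9.148×10¹⁷ J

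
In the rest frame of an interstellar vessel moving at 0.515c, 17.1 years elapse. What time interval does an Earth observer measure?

Proper time Δt₀ = 17.1 years
γ = 1/√(1 - 0.515²) = 1.1666
Δt = γΔt₀ = 1.1666 × 17.1 = 19.95 years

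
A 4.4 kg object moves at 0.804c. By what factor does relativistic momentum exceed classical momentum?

p_rel = γmv, p_class = mv
Ratio = γ = 1/√(1 - 0.804²) = 1.682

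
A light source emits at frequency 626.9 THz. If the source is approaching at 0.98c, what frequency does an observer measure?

β = v/c = 0.98
(1+β)/(1-β) = 1.98/0.02 = 99.00
Doppler factor = √(99.00) = 9.950
f_obs = 626.9 × 9.950 = 6238 THz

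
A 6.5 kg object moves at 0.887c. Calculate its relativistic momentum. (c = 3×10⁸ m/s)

γ = 1/√(1 - 0.887²) = 2.166
v = 0.887 × 3×10⁸ = 2.661×10⁸ m/s
p = γmv = 2.166 × 6.5 × 2.661×10⁸ = 3.746×10⁹ kg·m/s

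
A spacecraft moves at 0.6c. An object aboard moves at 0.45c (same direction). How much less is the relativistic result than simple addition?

Classical: u' + v = 0.45 + 0.6 = 1.05c
Relativistic: u = (0.45 + 0.6)/(1 + 0.27) = 1.05/1.27 = 0.8268c
Difference: 1.05 - 0.8268 = 0.2232c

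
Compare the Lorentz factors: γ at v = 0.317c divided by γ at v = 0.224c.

γ₁ = 1/√(1 - 0.317²) = 1.0544
γ₂ = 1/√(1 - 0.224²) = 1.0261
γ₁/γ₂ = 1.0544/1.0261 = 1.028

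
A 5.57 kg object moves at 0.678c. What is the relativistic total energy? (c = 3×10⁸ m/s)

γ = 1/√(1 - 0.678²) = 1.3604
mc² = 5.57 × (3×10⁸)² = 5.013×10¹⁷ J
E = γmc² = 1.3604 × 5.013×10¹⁷ = 6.820×10¹⁷ J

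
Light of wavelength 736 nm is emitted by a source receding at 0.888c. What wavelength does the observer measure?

β = 0.888
Wavelength Doppler factor = √(1.888/0.112) = √(16.86) = 4.106
λ_obs = 736 × 4.106 = 3022 nm (redshift)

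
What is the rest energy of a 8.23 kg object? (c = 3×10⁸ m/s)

c² = (3×10⁸)² = 9.000×10¹⁶ m²/s²
E₀ = mc² = 8.23 × 9.000×10¹⁶ = 7.407×10¹⁷ J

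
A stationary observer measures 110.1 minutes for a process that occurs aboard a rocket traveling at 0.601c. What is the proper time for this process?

Dilated time Δt = 110.1 minutes
γ = 1/√(1 - 0.601²) = 1.2512
Δt₀ = Δt/γ = 110.1/1.2512 = 88.00 minutes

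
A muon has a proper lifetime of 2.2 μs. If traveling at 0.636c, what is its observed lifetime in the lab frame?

Proper lifetime τ₀ = 2.2 μs
γ = 1/√(1 - 0.636²) = 1.296
τ = γτ₀ = 1.296 × 2.2 μs = 2.851 μs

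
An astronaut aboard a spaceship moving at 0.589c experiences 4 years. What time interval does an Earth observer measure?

Proper time Δt₀ = 4 years
γ = 1/√(1 - 0.589²) = 1.2374
Δt = γΔt₀ = 1.2374 × 4 = 4.950 years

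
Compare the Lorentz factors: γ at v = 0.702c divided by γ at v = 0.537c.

γ₁ = 1/√(1 - 0.702²) = 1.404
γ₂ = 1/√(1 - 0.537²) = 1.185
γ₁/γ₂ = 1.404/1.185 = 1.185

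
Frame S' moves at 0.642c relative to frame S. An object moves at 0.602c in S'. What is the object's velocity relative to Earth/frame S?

u = (u' + v)/(1 + u'v/c²)
Numerator: 0.602 + 0.642 = 1.244
Denominator: 1 + 0.386484 = 1.386484
u = 1.244/1.386484 = 0.8972c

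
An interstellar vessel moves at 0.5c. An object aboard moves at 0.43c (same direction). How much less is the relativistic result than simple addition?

Classical: u' + v = 0.43 + 0.5 = 0.93c
Relativistic: u = (0.43 + 0.5)/(1 + 0.215) = 0.93/1.215 = 0.7654c
Difference: 0.93 - 0.7654 = 0.1646c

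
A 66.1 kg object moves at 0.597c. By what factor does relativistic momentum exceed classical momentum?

p_rel = γmv, p_class = mv
Ratio = γ = 1/√(1 - 0.597²) = 1.247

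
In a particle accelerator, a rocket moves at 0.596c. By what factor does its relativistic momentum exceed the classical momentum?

p_rel = γmv, p_class = mv
Ratio = γ = 1/√(1 - 0.596²)
= 1/√(0.644784) = 1.245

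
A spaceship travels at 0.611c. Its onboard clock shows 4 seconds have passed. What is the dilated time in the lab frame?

Proper time Δt₀ = 4 seconds
γ = 1/√(1 - 0.611²) = 1.2632
Δt = γΔt₀ = 1.2632 × 4 = 5.053 seconds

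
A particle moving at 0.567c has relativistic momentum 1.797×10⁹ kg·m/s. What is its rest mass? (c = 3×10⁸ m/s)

γ = 1/√(1 - 0.567²) = 1.214
v = 0.567 × 3×10⁸ = 1.701×10⁸ m/s
m = p/(γv) = 1.797×10⁹/(1.214 × 1.701×10⁸) = 8.702 kg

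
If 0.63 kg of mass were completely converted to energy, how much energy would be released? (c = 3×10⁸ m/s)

Using E = mc²:
c² = (3×10⁸)² = 9×10¹⁶ m²/s²
E = 0.63 × 9×10¹⁶ = 5.670×10¹⁶ J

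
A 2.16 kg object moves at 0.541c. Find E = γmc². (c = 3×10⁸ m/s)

γ = 1/√(1 - 0.541²) = 1.189
mc² = 2.16 × (3×10⁸)² = 1.944×10¹⁷ J
E = γmc² = 1.189 × 1.944×10¹⁷ = 2.311×10¹⁷ J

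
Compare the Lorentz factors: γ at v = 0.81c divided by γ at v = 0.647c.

γ₁ = 1/√(1 - 0.81²) = 1.7052
γ₂ = 1/√(1 - 0.647²) = 1.3115
γ₁/γ₂ = 1.7052/1.3115 = 1.300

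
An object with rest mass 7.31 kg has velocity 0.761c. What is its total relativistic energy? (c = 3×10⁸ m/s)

γ = 1/√(1 - 0.761²) = 1.541
mc² = 7.31 × (3×10⁸)² = 6.579×10¹⁷ J
E = γmc² = 1.541 × 6.579×10¹⁷ = 1.014×10¹⁸ J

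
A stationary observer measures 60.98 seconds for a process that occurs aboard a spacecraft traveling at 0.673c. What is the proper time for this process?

Dilated time Δt = 60.98 seconds
γ = 1/√(1 - 0.673²) = 1.352
Δt₀ = Δt/γ = 60.98/1.352 = 45.10 seconds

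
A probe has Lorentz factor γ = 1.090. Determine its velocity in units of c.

From γ = 1/√(1 - v²/c²):
1/γ² = 1/1.090² = 0.8417
v²/c² = 1 - 0.8417 = 0.1583
v/c = √(0.1583) = 0.3979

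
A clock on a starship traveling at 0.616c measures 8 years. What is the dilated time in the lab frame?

Proper time Δt₀ = 8 years
γ = 1/√(1 - 0.616²) = 1.2694
Δt = γΔt₀ = 1.2694 × 8 = 10.16 years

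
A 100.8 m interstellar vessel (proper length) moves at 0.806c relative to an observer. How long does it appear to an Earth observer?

Proper length L₀ = 100.8 m
γ = 1/√(1 - 0.806²) = 1.6894
L = L₀/γ = 100.8/1.6894 = 59.67 m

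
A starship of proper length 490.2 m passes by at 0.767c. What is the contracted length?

Proper length L₀ = 490.2 m
γ = 1/√(1 - 0.767²) = 1.5585
L = L₀/γ = 490.2/1.5585 = 314.5 m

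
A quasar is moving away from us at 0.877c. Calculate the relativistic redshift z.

β = 0.877
(1+β)/(1-β) = 1.877/0.123 = 15.26
√(15.26) = 3.906
z = 3.906 - 1 = 2.906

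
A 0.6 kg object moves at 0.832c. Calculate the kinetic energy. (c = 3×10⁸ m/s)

γ = 1/√(1 - 0.832²) = 1.8025
γ - 1 = 0.8025
KE = (γ-1)mc² = 0.8025 × 0.6 × (3×10⁸)² = 4.334×10¹⁶ J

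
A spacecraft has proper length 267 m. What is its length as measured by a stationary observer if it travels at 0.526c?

Proper length L₀ = 267 m
γ = 1/√(1 - 0.526²) = 1.1758
L = L₀/γ = 267/1.1758 = 227.1 m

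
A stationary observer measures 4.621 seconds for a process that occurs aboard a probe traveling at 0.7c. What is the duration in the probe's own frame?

Dilated time Δt = 4.621 seconds
γ = 1/√(1 - 0.7²) = 1.4003
Δt₀ = Δt/γ = 4.621/1.4003 = 3.300 seconds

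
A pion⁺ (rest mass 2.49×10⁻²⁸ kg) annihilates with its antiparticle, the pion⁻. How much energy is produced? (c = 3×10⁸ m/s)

Both particles have the same rest mass, so total mass = 2m
E = 2m·c² = 2 × 2.49×10⁻²⁸ × (3×10⁸)²
= 2 × 2.49×10⁻²⁸ × 9×10¹⁶
= 4.482×10⁻¹¹ J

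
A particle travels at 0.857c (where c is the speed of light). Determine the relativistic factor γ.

v/c = 0.857, so (v/c)² = 0.734449
1 - (v/c)² = 0.265551
γ = 1/√(0.265551) = 1.941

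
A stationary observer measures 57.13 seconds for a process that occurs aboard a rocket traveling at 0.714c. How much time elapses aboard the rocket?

Dilated time Δt = 57.13 seconds
γ = 1/√(1 - 0.714²) = 1.4283
Δt₀ = Δt/γ = 57.13/1.4283 = 40.00 seconds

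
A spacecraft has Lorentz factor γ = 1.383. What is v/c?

From γ = 1/√(1 - v²/c²):
1/γ² = 1/1.383² = 0.5228
v²/c² = 1 - 0.5228 = 0.4772
v/c = √(0.4772) = 0.6908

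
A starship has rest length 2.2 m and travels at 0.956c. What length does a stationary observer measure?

Proper length L₀ = 2.2 m
γ = 1/√(1 - 0.956²) = 3.409
L = L₀/γ = 2.2/3.409 = 0.6454 m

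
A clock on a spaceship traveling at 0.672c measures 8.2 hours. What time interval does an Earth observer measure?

Proper time Δt₀ = 8.2 hours
γ = 1/√(1 - 0.672²) = 1.350
Δt = γΔt₀ = 1.350 × 8.2 = 11.07 hours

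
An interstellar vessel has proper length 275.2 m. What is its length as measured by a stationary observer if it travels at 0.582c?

Proper length L₀ = 275.2 m
γ = 1/√(1 - 0.582²) = 1.2297
L = L₀/γ = 275.2/1.2297 = 223.8 m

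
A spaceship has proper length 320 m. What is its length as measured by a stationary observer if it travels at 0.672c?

Proper length L₀ = 320 m
γ = 1/√(1 - 0.672²) = 1.350
L = L₀/γ = 320/1.350 = 237.0 m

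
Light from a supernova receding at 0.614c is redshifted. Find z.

β = 0.614
(1+β)/(1-β) = 1.614/0.386 = 4.181
√(4.181) = 2.045
z = 2.045 - 1 = 1.045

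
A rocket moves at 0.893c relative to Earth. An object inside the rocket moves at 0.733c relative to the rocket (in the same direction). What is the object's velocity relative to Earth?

u = (u' + v)/(1 + u'v/c²)
Numerator: 0.733 + 0.893 = 1.626
Denominator: 1 + 0.654569 = 1.654569
u = 1.626/1.654569 = 0.9827c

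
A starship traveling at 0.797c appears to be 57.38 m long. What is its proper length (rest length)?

Contracted length L = 57.38 m
γ = 1/√(1 - 0.797²) = 1.6557
L₀ = γL = 1.6557 × 57.38 = 95.00 m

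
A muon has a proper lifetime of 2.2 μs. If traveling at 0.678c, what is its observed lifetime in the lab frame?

Proper lifetime τ₀ = 2.2 μs
γ = 1/√(1 - 0.678²) = 1.3604
τ = γτ₀ = 1.3604 × 2.2 μs = 2.993 μs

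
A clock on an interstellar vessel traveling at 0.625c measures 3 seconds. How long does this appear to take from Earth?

Proper time Δt₀ = 3 seconds
γ = 1/√(1 - 0.625²) = 1.281
Δt = γΔt₀ = 1.281 × 3 = 3.843 seconds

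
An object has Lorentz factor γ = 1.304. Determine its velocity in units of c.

From γ = 1/√(1 - v²/c²):
1/γ² = 1/1.304² = 0.5881
v²/c² = 1 - 0.5881 = 0.4119
v/c = √(0.4119) = 0.6418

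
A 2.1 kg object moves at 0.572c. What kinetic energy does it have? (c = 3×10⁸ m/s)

γ = 1/√(1 - 0.572²) = 1.21914
γ - 1 = 0.21914
KE = (γ-1)mc² = 0.21914 × 2.1 × (3×10⁸)² = 4.142×10¹⁶ J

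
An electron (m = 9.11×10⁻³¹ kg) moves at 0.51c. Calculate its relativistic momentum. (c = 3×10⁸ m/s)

γ = 1/√(1 - 0.51²) = 1.1626
v = 0.51 × 3×10⁸ = 1.530×10⁸ m/s
p = γmv = 1.1626 × 9.11×10⁻³¹ × 1.530×10⁸ = 1.620×10⁻²² kg·m/s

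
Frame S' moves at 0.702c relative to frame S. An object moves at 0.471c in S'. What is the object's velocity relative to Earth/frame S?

u = (u' + v)/(1 + u'v/c²)
Numerator: 0.471 + 0.702 = 1.173
Denominator: 1 + 0.330642 = 1.330642
u = 1.173/1.330642 = 0.8815c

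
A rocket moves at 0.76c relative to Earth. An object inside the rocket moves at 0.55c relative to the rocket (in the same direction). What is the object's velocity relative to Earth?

u = (u' + v)/(1 + u'v/c²)
Numerator: 0.55 + 0.76 = 1.31
Denominator: 1 + 0.418 = 1.418
u = 1.31/1.418 = 0.9238c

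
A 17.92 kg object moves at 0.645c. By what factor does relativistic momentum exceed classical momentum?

p_rel = γmv, p_class = mv
Ratio = γ = 1/√(1 - 0.645²) = 1.309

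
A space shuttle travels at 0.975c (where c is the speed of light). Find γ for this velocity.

v/c = 0.975, so (v/c)² = 0.950625
1 - (v/c)² = 0.049375
γ = 1/√(0.049375) = 4.500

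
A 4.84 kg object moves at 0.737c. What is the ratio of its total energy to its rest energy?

E = γmc², E₀ = mc²
E/E₀ = γ = 1/√(1 - 0.737²) = 1.480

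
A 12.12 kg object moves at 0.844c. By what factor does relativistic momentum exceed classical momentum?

p_rel = γmv, p_class = mv
Ratio = γ = 1/√(1 - 0.844²) = 1.864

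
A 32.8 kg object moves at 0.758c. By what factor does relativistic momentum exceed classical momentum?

p_rel = γmv, p_class = mv
Ratio = γ = 1/√(1 - 0.758²) = 1.533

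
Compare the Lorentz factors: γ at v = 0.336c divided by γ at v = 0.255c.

γ₁ = 1/√(1 - 0.336²) = 1.062
γ₂ = 1/√(1 - 0.255²) = 1.034
γ₁/γ₂ = 1.062/1.034 = 1.027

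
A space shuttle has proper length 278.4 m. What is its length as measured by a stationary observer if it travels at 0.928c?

Proper length L₀ = 278.4 m
γ = 1/√(1 - 0.928²) = 2.684
L = L₀/γ = 278.4/2.684 = 103.7 m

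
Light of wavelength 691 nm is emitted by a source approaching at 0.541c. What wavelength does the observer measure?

β = 0.541
Wavelength Doppler factor = √(0.459/1.541) = √(0.2979) = 0.5458
λ_obs = 691 × 0.5458 = 377.1 nm (blueshift)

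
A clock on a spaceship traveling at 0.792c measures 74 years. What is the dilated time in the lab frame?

Proper time Δt₀ = 74 years
γ = 1/√(1 - 0.792²) = 1.638
Δt = γΔt₀ = 1.638 × 74 = 121.2 years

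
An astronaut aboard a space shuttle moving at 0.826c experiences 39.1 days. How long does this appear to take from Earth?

Proper time Δt₀ = 39.1 days
γ = 1/√(1 - 0.826²) = 1.7741
Δt = γΔt₀ = 1.7741 × 39.1 = 69.37 days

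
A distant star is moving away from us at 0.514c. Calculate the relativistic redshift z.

β = 0.514
(1+β)/(1-β) = 1.514/0.486 = 3.115
√(3.115) = 1.765
z = 1.765 - 1 = 0.7650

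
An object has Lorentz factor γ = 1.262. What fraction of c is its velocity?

From γ = 1/√(1 - v²/c²):
1/γ² = 1/1.262² = 0.6279
v²/c² = 1 - 0.6279 = 0.3721
v/c = √(0.3721) = 0.6100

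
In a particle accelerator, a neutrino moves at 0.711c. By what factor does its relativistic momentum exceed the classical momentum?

p_rel = γmv, p_class = mv
Ratio = γ = 1/√(1 - 0.711²)
= 1/√(0.494479) = 1.422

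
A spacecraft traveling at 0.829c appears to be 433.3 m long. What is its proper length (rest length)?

Contracted length L = 433.3 m
γ = 1/√(1 - 0.829²) = 1.7881
L₀ = γL = 1.7881 × 433.3 = 774.8 m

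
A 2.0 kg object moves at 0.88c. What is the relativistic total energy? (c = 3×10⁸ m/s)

γ = 1/√(1 - 0.88²) = 2.1054
mc² = 2.0 × (3×10⁸)² = 1.800×10¹⁷ J
E = γmc² = 2.1054 × 1.800×10¹⁷ = 3.790×10¹⁷ J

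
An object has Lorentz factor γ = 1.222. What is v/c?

From γ = 1/√(1 - v²/c²):
1/γ² = 1/1.222² = 0.6697
v²/c² = 1 - 0.6697 = 0.3303
v/c = √(0.3303) = 0.5747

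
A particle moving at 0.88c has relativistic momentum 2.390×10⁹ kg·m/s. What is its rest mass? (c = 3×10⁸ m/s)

γ = 1/√(1 - 0.88²) = 2.1054
v = 0.88 × 3×10⁸ = 2.640×10⁸ m/s
m = p/(γv) = 2.390×10⁹/(2.1054 × 2.640×10⁸) = 4.300 kg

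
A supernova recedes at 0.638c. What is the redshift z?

β = 0.638
(1+β)/(1-β) = 1.638/0.362 = 4.525
√(4.525) = 2.127
z = 2.127 - 1 = 1.127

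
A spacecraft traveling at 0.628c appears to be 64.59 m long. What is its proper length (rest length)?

Contracted length L = 64.59 m
γ = 1/√(1 - 0.628²) = 1.285
L₀ = γL = 1.285 × 64.59 = 83.00 m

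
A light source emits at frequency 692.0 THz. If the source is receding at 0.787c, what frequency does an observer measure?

β = v/c = 0.787
(1-β)/(1+β) = 0.213/1.787 = 0.11919
Doppler factor = √(0.11919) = 0.3452
f_obs = 692.0 × 0.3452 = 238.9 THz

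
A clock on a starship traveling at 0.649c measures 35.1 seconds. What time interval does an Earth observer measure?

Proper time Δt₀ = 35.1 seconds
γ = 1/√(1 - 0.649²) = 1.3144
Δt = γΔt₀ = 1.3144 × 35.1 = 46.14 seconds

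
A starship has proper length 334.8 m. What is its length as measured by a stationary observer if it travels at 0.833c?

Proper length L₀ = 334.8 m
γ = 1/√(1 - 0.833²) = 1.8074
L = L₀/γ = 334.8/1.8074 = 185.2 m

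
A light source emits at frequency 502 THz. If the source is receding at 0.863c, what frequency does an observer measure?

β = v/c = 0.863
(1-β)/(1+β) = 0.137/1.863 = 0.07354
Doppler factor = √(0.07354) = 0.2712
f_obs = 502 × 0.2712 = 136.1 THz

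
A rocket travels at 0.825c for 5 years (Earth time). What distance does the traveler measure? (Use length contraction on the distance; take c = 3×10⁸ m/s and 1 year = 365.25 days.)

Earth distance: d = v × t = 0.825c × 5 yr = 3.905×10¹⁶ m
γ = 1.769
d' = d/γ = 3.905×10¹⁶/1.769 = 2.207×10¹⁶ m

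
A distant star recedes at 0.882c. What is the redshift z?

β = 0.882
(1+β)/(1-β) = 1.882/0.118 = 15.95
√(15.95) = 3.994
z = 3.994 - 1 = 2.994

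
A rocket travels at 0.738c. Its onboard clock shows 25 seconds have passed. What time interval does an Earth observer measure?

Proper time Δt₀ = 25 seconds
γ = 1/√(1 - 0.738²) = 1.482
Δt = γΔt₀ = 1.482 × 25 = 37.05 seconds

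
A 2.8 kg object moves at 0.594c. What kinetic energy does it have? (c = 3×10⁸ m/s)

γ = 1/√(1 - 0.594²) = 1.24306
γ - 1 = 0.24306
KE = (γ-1)mc² = 0.24306 × 2.8 × (3×10⁸)² = 6.125×10¹⁶ J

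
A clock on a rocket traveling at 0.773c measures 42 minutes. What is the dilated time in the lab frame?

Proper time Δt₀ = 42 minutes
γ = 1/√(1 - 0.773²) = 1.5763
Δt = γΔt₀ = 1.5763 × 42 = 66.20 minutes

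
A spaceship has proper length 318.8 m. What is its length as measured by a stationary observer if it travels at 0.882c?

Proper length L₀ = 318.8 m
γ = 1/√(1 - 0.882²) = 2.122
L = L₀/γ = 318.8/2.122 = 150.2 m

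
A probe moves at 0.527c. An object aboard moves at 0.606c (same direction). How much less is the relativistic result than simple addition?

Classical: u' + v = 0.606 + 0.527 = 1.133c
Relativistic: u = (0.606 + 0.527)/(1 + 0.319362) = 1.133/1.319362 = 0.8587c
Difference: 1.133 - 0.8587 = 0.2743c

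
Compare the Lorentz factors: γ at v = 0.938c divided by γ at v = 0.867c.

γ₁ = 1/√(1 - 0.938²) = 2.8849
γ₂ = 1/√(1 - 0.867²) = 2.0068
γ₁/γ₂ = 2.8849/2.0068 = 1.438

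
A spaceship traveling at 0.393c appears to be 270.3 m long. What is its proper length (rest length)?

Contracted length L = 270.3 m
γ = 1/√(1 - 0.393²) = 1.0875
L₀ = γL = 1.0875 × 270.3 = 294.0 m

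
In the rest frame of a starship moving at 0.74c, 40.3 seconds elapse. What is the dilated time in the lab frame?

Proper time Δt₀ = 40.3 seconds
γ = 1/√(1 - 0.74²) = 1.4868
Δt = γΔt₀ = 1.4868 × 40.3 = 59.92 seconds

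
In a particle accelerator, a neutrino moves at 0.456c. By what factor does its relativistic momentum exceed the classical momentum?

p_rel = γmv, p_class = mv
Ratio = γ = 1/√(1 - 0.456²)
= 1/√(0.792064) = 1.124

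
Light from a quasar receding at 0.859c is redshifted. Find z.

β = 0.859
(1+β)/(1-β) = 1.859/0.141 = 13.184
√(13.184) = 3.631
z = 3.631 - 1 = 2.631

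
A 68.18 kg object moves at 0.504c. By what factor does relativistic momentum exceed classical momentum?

p_rel = γmv, p_class = mv
Ratio = γ = 1/√(1 - 0.504²) = 1.158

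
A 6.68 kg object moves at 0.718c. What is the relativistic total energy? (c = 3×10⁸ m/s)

γ = 1/√(1 - 0.718²) = 1.4367
mc² = 6.68 × (3×10⁸)² = 6.012×10¹⁷ J
E = γmc² = 1.4367 × 6.012×10¹⁷ = 8.637×10¹⁷ J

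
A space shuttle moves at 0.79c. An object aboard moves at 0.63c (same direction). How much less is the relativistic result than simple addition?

Classical: u' + v = 0.63 + 0.79 = 1.42c
Relativistic: u = (0.63 + 0.79)/(1 + 0.4977) = 1.42/1.4977 = 0.9481c
Difference: 1.42 - 0.9481 = 0.4719c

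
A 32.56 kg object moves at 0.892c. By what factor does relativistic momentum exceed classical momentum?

p_rel = γmv, p_class = mv
Ratio = γ = 1/√(1 - 0.892²) = 2.212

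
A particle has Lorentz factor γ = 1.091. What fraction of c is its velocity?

From γ = 1/√(1 - v²/c²):
1/γ² = 1/1.091² = 0.84014
v²/c² = 1 - 0.84014 = 0.15986
v/c = √(0.15986) = 0.3998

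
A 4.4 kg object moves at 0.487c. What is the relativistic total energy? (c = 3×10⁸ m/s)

γ = 1/√(1 - 0.487²) = 1.145
mc² = 4.4 × (3×10⁸)² = 3.960×10¹⁷ J
E = γmc² = 1.145 × 3.960×10¹⁷ = 4.534×10¹⁷ J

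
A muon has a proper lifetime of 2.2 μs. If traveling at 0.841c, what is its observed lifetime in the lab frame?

Proper lifetime τ₀ = 2.2 μs
γ = 1/√(1 - 0.841²) = 1.848
τ = γτ₀ = 1.848 × 2.2 μs = 4.066 μs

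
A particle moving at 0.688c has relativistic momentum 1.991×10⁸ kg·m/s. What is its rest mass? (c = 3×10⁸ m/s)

γ = 1/√(1 - 0.688²) = 1.378
v = 0.688 × 3×10⁸ = 2.064×10⁸ m/s
m = p/(γv) = 1.991×10⁸/(1.378 × 2.064×10⁸) = 0.7000 kg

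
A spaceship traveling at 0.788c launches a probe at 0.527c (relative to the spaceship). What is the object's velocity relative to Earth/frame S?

u = (u' + v)/(1 + u'v/c²)
Numerator: 0.527 + 0.788 = 1.315
Denominator: 1 + 0.415276 = 1.415276
u = 1.315/1.415276 = 0.9291c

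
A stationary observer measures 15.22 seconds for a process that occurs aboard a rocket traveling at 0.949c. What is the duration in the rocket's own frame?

Dilated time Δt = 15.22 seconds
γ = 1/√(1 - 0.949²) = 3.1718
Δt₀ = Δt/γ = 15.22/3.1718 = 4.799 seconds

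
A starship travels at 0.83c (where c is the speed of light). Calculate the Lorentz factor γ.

v/c = 0.83, so (v/c)² = 0.6889
1 - (v/c)² = 0.3111
γ = 1/√(0.3111) = 1.793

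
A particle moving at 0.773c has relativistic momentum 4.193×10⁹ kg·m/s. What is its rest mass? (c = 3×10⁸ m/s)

γ = 1/√(1 - 0.773²) = 1.576
v = 0.773 × 3×10⁸ = 2.319×10⁸ m/s
m = p/(γv) = 4.193×10⁹/(1.576 × 2.319×10⁸) = 11.47 kg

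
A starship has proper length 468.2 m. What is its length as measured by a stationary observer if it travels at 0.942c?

Proper length L₀ = 468.2 m
γ = 1/√(1 - 0.942²) = 2.980
L = L₀/γ = 468.2/2.980 = 157.1 m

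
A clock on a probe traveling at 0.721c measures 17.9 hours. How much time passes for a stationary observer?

Proper time Δt₀ = 17.9 hours
γ = 1/√(1 - 0.721²) = 1.443
Δt = γΔt₀ = 1.443 × 17.9 = 25.83 hours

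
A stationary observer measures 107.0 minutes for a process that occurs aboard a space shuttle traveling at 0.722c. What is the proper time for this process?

Dilated time Δt = 107.0 minutes
γ = 1/√(1 - 0.722²) = 1.4453
Δt₀ = Δt/γ = 107.0/1.4453 = 74.03 minutes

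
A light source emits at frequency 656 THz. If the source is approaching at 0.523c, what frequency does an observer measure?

β = v/c = 0.523
(1+β)/(1-β) = 1.523/0.477 = 3.193
Doppler factor = √(3.193) = 1.787
f_obs = 656 × 1.787 = 1172 THz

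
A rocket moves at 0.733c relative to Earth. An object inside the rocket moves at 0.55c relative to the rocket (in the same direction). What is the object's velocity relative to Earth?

u = (u' + v)/(1 + u'v/c²)
Numerator: 0.55 + 0.733 = 1.283
Denominator: 1 + 0.40315 = 1.40315
u = 1.283/1.40315 = 0.9144c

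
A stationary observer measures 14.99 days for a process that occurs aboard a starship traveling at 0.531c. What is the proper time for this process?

Dilated time Δt = 14.99 days
γ = 1/√(1 - 0.531²) = 1.180
Δt₀ = Δt/γ = 14.99/1.180 = 12.70 days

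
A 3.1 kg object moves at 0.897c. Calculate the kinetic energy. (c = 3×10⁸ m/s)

γ = 1/√(1 - 0.897²) = 2.2623
γ - 1 = 1.2623
KE = (γ-1)mc² = 1.2623 × 3.1 × (3×10⁸)² = 3.522×10¹⁷ J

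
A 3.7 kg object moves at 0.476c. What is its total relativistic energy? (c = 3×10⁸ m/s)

γ = 1/√(1 - 0.476²) = 1.137
mc² = 3.7 × (3×10⁸)² = 3.330×10¹⁷ J
E = γmc² = 1.137 × 3.330×10¹⁷ = 3.786×10¹⁷ J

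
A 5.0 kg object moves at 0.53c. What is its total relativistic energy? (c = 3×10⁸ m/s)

γ = 1/√(1 - 0.53²) = 1.17925
mc² = 5.0 × (3×10⁸)² = 4.500×10¹⁷ J
E = γmc² = 1.17925 × 4.500×10¹⁷ = 5.307×10¹⁷ J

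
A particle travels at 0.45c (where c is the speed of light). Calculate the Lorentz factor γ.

v/c = 0.45, so (v/c)² = 0.2025
1 - (v/c)² = 0.7975
γ = 1/√(0.7975) = 1.120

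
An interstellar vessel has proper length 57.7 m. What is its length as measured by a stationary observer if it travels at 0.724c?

Proper length L₀ = 57.7 m
γ = 1/√(1 - 0.724²) = 1.4497
L = L₀/γ = 57.7/1.4497 = 39.80 m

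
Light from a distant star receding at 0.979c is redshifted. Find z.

β = 0.979
(1+β)/(1-β) = 1.979/0.021 = 94.24
√(94.24) = 9.708
z = 9.708 - 1 = 8.708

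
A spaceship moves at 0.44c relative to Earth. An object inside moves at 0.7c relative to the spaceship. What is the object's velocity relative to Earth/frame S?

u = (u' + v)/(1 + u'v/c²)
Numerator: 0.7 + 0.44 = 1.14
Denominator: 1 + 0.308 = 1.308
u = 1.14/1.308 = 0.8716c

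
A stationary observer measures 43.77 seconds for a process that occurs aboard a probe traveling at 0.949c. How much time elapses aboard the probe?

Dilated time Δt = 43.77 seconds
γ = 1/√(1 - 0.949²) = 3.172
Δt₀ = Δt/γ = 43.77/3.172 = 13.80 seconds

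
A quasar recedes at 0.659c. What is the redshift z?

β = 0.659
(1+β)/(1-β) = 1.659/0.341 = 4.865
√(4.865) = 2.206
z = 2.206 - 1 = 1.206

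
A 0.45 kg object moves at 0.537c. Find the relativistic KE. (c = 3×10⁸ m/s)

γ = 1/√(1 - 0.537²) = 1.18542
γ - 1 = 0.18542
KE = (γ-1)mc² = 0.18542 × 0.45 × (3×10⁸)² = 7.510×10¹⁵ J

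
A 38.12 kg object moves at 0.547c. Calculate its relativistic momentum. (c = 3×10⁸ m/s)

γ = 1/√(1 - 0.547²) = 1.1946
v = 0.547 × 3×10⁸ = 1.641×10⁸ m/s
p = γmv = 1.1946 × 38.12 × 1.641×10⁸ = 7.473×10⁹ kg·m/s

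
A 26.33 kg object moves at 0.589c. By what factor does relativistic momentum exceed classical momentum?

p_rel = γmv, p_class = mv
Ratio = γ = 1/√(1 - 0.589²) = 1.237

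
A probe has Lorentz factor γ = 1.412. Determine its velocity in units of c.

From γ = 1/√(1 - v²/c²):
1/γ² = 1/1.412² = 0.5016
v²/c² = 1 - 0.5016 = 0.4984
v/c = √(0.4984) = 0.7060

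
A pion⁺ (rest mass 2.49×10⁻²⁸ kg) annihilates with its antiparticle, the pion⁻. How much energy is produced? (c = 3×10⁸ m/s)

Both particles have the same rest mass, so total mass = 2m
E = 2m·c² = 2 × 2.49×10⁻²⁸ × (3×10⁸)²
= 2 × 2.49×10⁻²⁸ × 9×10¹⁶
= 4.482×10⁻¹¹ J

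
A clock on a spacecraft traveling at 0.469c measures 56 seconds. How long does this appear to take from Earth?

Proper time Δt₀ = 56 seconds
γ = 1/√(1 - 0.469²) = 1.13225
Δt = γΔt₀ = 1.13225 × 56 = 63.41 seconds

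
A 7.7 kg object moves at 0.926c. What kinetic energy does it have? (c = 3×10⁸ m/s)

γ = 1/√(1 - 0.926²) = 2.649
γ - 1 = 1.649
KE = (γ-1)mc² = 1.649 × 7.7 × (3×10⁸)² = 1.143×10¹⁸ J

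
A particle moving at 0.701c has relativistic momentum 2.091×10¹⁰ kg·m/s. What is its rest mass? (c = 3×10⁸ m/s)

γ = 1/√(1 - 0.701²) = 1.4022
v = 0.701 × 3×10⁸ = 2.103×10⁸ m/s
m = p/(γv) = 2.091×10¹⁰/(1.4022 × 2.103×10⁸) = 70.91 kg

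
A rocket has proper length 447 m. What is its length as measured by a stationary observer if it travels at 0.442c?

Proper length L₀ = 447 m
γ = 1/√(1 - 0.442²) = 1.1148
L = L₀/γ = 447/1.1148 = 401.0 m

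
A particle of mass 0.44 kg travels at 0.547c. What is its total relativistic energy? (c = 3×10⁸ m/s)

γ = 1/√(1 - 0.547²) = 1.19455
mc² = 0.44 × (3×10⁸)² = 3.960×10¹⁶ J
E = γmc² = 1.19455 × 3.960×10¹⁶ = 4.730×10¹⁶ J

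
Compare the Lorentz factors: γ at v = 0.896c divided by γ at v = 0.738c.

γ₁ = 1/√(1 - 0.896²) = 2.252
γ₂ = 1/√(1 - 0.738²) = 1.482
γ₁/γ₂ = 2.252/1.482 = 1.520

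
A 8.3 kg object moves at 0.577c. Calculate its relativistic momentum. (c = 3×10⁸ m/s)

γ = 1/√(1 - 0.577²) = 1.224
v = 0.577 × 3×10⁸ = 1.731×10⁸ m/s
p = γmv = 1.224 × 8.3 × 1.731×10⁸ = 1.759×10⁹ kg·m/s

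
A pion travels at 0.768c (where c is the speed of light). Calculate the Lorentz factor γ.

v/c = 0.768, so (v/c)² = 0.589824
1 - (v/c)² = 0.410176
γ = 1/√(0.410176) = 1.561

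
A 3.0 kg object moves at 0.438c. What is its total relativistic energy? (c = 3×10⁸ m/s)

γ = 1/√(1 - 0.438²) = 1.1124
mc² = 3.0 × (3×10⁸)² = 2.700×10¹⁷ J
E = γmc² = 1.1124 × 2.700×10¹⁷ = 3.003×10¹⁷ J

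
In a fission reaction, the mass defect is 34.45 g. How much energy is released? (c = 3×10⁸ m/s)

Convert mass defect: Δm = 34.45 g = 0.03445 kg
E = Δm·c² = 0.03445 × (3×10⁸)²
= 0.03445 × 9×10¹⁶ = 3.101×10¹⁵ J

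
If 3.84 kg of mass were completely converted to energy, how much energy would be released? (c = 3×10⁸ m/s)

Using E = mc²:
c² = (3×10⁸)² = 9×10¹⁶ m²/s²
E = 3.84 × 9×10¹⁶ = 3.456×10¹⁷ J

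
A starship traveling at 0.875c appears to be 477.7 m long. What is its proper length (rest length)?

Contracted length L = 477.7 m
γ = 1/√(1 - 0.875²) = 2.0656
L₀ = γL = 2.0656 × 477.7 = 986.7 m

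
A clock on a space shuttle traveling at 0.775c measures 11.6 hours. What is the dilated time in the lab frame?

Proper time Δt₀ = 11.6 hours
γ = 1/√(1 - 0.775²) = 1.5824
Δt = γΔt₀ = 1.5824 × 11.6 = 18.36 hours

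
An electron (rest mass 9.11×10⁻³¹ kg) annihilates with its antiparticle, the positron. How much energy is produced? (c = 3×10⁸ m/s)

Both particles have the same rest mass, so total mass = 2m
E = 2m·c² = 2 × 9.11×10⁻³¹ × (3×10⁸)²
= 2 × 9.11×10⁻³¹ × 9×10¹⁶
= 1.640×10⁻¹³ J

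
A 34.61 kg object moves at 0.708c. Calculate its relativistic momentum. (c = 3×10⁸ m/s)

γ = 1/√(1 - 0.708²) = 1.416
v = 0.708 × 3×10⁸ = 2.124×10⁸ m/s
p = γmv = 1.416 × 34.61 × 2.124×10⁸ = 1.041×10¹⁰ kg·m/s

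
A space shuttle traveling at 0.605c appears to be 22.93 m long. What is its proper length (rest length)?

Contracted length L = 22.93 m
γ = 1/√(1 - 0.605²) = 1.256
L₀ = γL = 1.256 × 22.93 = 28.80 m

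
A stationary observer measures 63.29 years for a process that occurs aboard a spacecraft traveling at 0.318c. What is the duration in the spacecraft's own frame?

Dilated time Δt = 63.29 years
γ = 1/√(1 - 0.318²) = 1.0548
Δt₀ = Δt/γ = 63.29/1.0548 = 60.00 years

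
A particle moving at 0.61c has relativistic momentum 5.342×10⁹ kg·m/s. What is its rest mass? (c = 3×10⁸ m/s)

γ = 1/√(1 - 0.61²) = 1.262
v = 0.61 × 3×10⁸ = 1.830×10⁸ m/s
m = p/(γv) = 5.342×10⁹/(1.262 × 1.830×10⁸) = 23.13 kg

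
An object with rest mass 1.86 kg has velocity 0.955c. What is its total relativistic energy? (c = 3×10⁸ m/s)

γ = 1/√(1 - 0.955²) = 3.3715
mc² = 1.86 × (3×10⁸)² = 1.674×10¹⁷ J
E = γmc² = 3.3715 × 1.674×10¹⁷ = 5.644×10¹⁷ J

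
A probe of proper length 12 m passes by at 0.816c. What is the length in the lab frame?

Proper length L₀ = 12 m
γ = 1/√(1 - 0.816²) = 1.7299
L = L₀/γ = 12/1.7299 = 6.937 m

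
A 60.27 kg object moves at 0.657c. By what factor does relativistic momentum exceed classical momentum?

p_rel = γmv, p_class = mv
Ratio = γ = 1/√(1 - 0.657²) = 1.326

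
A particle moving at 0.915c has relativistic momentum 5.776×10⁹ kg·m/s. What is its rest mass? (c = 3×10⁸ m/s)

γ = 1/√(1 - 0.915²) = 2.4786
v = 0.915 × 3×10⁸ = 2.745×10⁸ m/s
m = p/(γv) = 5.776×10⁹/(2.4786 × 2.745×10⁸) = 8.489 kg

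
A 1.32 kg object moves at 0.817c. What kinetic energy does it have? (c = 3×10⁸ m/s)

γ = 1/√(1 - 0.817²) = 1.7342
γ - 1 = 0.7342
KE = (γ-1)mc² = 0.7342 × 1.32 × (3×10⁸)² = 8.722×10¹⁶ J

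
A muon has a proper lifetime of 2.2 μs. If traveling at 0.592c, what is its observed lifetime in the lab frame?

Proper lifetime τ₀ = 2.2 μs
γ = 1/√(1 - 0.592²) = 1.241
τ = γτ₀ = 1.241 × 2.2 μs = 2.730 μs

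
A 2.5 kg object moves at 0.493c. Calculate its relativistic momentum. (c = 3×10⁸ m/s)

γ = 1/√(1 - 0.493²) = 1.1494
v = 0.493 × 3×10⁸ = 1.479×10⁸ m/s
p = γmv = 1.1494 × 2.5 × 1.479×10⁸ = 4.250×10⁸ kg·m/s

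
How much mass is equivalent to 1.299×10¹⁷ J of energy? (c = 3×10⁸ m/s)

From E = mc², we get m = E/c²
c² = (3×10⁸)² = 9×10¹⁶ m²/s²
m = 1.299×10¹⁷ / 9×10¹⁶ = 1.443 kg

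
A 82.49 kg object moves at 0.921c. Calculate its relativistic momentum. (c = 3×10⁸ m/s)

γ = 1/√(1 - 0.921²) = 2.567
v = 0.921 × 3×10⁸ = 2.763×10⁸ m/s
p = γmv = 2.567 × 82.49 × 2.763×10⁸ = 5.851×10¹⁰ kg·m/s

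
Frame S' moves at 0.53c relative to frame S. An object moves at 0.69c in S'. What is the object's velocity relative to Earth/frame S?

u = (u' + v)/(1 + u'v/c²)
Numerator: 0.69 + 0.53 = 1.22
Denominator: 1 + 0.3657 = 1.3657
u = 1.22/1.3657 = 0.8933c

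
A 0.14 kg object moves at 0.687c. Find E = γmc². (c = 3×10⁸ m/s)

γ = 1/√(1 - 0.687²) = 1.376
mc² = 0.14 × (3×10⁸)² = 1.260×10¹⁶ J
E = γmc² = 1.376 × 1.260×10¹⁶ = 1.734×10¹⁶ J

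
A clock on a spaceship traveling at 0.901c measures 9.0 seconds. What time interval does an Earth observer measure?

Proper time Δt₀ = 9.0 seconds
γ = 1/√(1 - 0.901²) = 2.305
Δt = γΔt₀ = 2.305 × 9.0 = 20.75 seconds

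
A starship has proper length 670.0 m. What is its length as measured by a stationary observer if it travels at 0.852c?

Proper length L₀ = 670.0 m
γ = 1/√(1 - 0.852²) = 1.910
L = L₀/γ = 670.0/1.910 = 350.8 m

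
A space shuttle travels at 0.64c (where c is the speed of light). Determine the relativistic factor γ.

v/c = 0.64, so (v/c)² = 0.4096
1 - (v/c)² = 0.5904
γ = 1/√(0.5904) = 1.301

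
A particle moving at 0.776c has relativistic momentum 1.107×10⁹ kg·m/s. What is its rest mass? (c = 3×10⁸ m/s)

γ = 1/√(1 - 0.776²) = 1.5855
v = 0.776 × 3×10⁸ = 2.328×10⁸ m/s
m = p/(γv) = 1.107×10⁹/(1.5855 × 2.328×10⁸) = 2.999 kg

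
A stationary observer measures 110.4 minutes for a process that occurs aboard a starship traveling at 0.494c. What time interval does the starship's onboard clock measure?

Dilated time Δt = 110.4 minutes
γ = 1/√(1 - 0.494²) = 1.1501
Δt₀ = Δt/γ = 110.4/1.1501 = 95.99 minutes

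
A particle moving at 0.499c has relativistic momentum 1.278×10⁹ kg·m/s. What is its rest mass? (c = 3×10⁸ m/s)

γ = 1/√(1 - 0.499²) = 1.154
v = 0.499 × 3×10⁸ = 1.497×10⁸ m/s
m = p/(γv) = 1.278×10⁹/(1.154 × 1.497×10⁸) = 7.398 kg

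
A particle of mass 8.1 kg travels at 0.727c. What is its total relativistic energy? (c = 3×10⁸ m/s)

γ = 1/√(1 - 0.727²) = 1.4564
mc² = 8.1 × (3×10⁸)² = 7.290×10¹⁷ J
E = γmc² = 1.4564 × 7.290×10¹⁷ = 1.062×10¹⁸ J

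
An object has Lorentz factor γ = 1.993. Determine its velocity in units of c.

From γ = 1/√(1 - v²/c²):
1/γ² = 1/1.993² = 0.2518
v²/c² = 1 - 0.2518 = 0.7482
v/c = √(0.7482) = 0.8650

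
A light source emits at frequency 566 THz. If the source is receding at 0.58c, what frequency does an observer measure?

β = v/c = 0.58
(1-β)/(1+β) = 0.42/1.58 = 0.2658
Doppler factor = √(0.2658) = 0.5156
f_obs = 566 × 0.5156 = 291.8 THz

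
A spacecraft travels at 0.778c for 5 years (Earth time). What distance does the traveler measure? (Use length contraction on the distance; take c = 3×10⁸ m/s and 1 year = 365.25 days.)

Earth distance: d = v × t = 0.778c × 5 yr = 3.6828×10¹⁶ m
γ = 1.5917
d' = d/γ = 3.6828×10¹⁶/1.5917 = 2.314×10¹⁶ m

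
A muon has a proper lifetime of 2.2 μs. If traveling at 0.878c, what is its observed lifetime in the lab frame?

Proper lifetime τ₀ = 2.2 μs
γ = 1/√(1 - 0.878²) = 2.089
τ = γτ₀ = 2.089 × 2.2 μs = 4.596 μs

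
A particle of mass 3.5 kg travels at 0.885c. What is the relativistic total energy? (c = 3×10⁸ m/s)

γ = 1/√(1 - 0.885²) = 2.148
mc² = 3.5 × (3×10⁸)² = 3.150×10¹⁷ J
E = γmc² = 2.148 × 3.150×10¹⁷ = 6.766×10¹⁷ J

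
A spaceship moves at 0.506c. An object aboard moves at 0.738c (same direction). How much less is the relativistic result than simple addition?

Classical: u' + v = 0.738 + 0.506 = 1.244c
Relativistic: u = (0.738 + 0.506)/(1 + 0.373428) = 1.244/1.373428 = 0.9058c
Difference: 1.244 - 0.9058 = 0.3382c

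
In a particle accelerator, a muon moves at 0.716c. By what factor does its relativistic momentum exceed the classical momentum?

p_rel = γmv, p_class = mv
Ratio = γ = 1/√(1 - 0.716²)
= 1/√(0.487344) = 1.432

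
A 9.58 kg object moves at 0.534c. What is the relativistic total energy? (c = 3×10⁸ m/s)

γ = 1/√(1 - 0.534²) = 1.183
mc² = 9.58 × (3×10⁸)² = 8.622×10¹⁷ J
E = γmc² = 1.183 × 8.622×10¹⁷ = 1.020×10¹⁸ J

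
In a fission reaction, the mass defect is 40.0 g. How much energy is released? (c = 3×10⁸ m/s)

Convert mass defect: Δm = 40.0 g = 0.04 kg
E = Δm·c² = 0.04 × (3×10⁸)²
= 0.04 × 9×10¹⁶ = 3.600×10¹⁵ J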